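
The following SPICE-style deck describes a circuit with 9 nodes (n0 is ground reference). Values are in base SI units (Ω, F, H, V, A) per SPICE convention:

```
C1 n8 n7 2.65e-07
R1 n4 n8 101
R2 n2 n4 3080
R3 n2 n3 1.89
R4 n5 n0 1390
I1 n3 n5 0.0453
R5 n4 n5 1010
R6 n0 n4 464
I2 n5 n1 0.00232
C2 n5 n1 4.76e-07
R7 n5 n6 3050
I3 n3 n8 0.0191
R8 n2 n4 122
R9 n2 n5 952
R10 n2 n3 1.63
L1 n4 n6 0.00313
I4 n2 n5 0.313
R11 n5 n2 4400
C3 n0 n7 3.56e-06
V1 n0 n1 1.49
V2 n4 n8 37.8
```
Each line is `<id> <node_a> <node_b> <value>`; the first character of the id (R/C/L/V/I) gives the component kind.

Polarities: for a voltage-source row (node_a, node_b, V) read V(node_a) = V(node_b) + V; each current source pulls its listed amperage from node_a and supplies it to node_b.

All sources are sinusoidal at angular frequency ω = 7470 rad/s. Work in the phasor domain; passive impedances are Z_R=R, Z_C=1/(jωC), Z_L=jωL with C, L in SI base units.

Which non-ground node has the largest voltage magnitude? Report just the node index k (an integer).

MNA unknowns: 8 node voltages V₁..V_8 plus 2 source currents (V1, V2)
C1: Y=0.000+0.001980j on G[8,7]
R1: Y=0.009901+0.000j on G[4,8]
R2: Y=0.0003247+0.000j on G[2,4]
R3: Y=0.5291+0.000j on G[2,3]
R4: Y=0.0007194+0.000j on G[5,0]
I1: z[3]−=0.0453, z[5]+=0.0453
R5: Y=0.0009901+0.000j on G[4,5]
R6: Y=0.002155+0.000j on G[0,4]
I2: z[5]−=0.00232, z[1]+=0.00232
C2: Y=0.000+0.003556j on G[5,1]
R7: Y=0.0003279+0.000j on G[5,6]
I3: z[3]−=0.0191, z[8]+=0.0191
R8: Y=0.008197+0.000j on G[2,4]
R9: Y=0.001050+0.000j on G[2,5]
R10: Y=0.6135+0.000j on G[2,3]
L1: Y=0.000-0.04277j on G[4,6]
I4: z[2]−=0.313, z[5]+=0.313
R11: Y=0.0002273+0.000j on G[5,2]
C3: Y=0.000+0.02659j on G[0,7]
V1: row V0−V1=1.49, i_V1 at 0,1
V2: row V4−V8=37.8, i_V2 at 4,8
solve → V1=-1.490+0.000j, V2=-70.53+11.90j, V3=-70.59+11.90j, V4=-42.00+17.73j, V5=34.58-27.00j, V6=-41.66+18.31j, V7=-5.529+1.228j, V8=-79.80+17.73j
aux → i_V1=-0.09831-0.1282j, i_V2=-0.4260-0.1470j

8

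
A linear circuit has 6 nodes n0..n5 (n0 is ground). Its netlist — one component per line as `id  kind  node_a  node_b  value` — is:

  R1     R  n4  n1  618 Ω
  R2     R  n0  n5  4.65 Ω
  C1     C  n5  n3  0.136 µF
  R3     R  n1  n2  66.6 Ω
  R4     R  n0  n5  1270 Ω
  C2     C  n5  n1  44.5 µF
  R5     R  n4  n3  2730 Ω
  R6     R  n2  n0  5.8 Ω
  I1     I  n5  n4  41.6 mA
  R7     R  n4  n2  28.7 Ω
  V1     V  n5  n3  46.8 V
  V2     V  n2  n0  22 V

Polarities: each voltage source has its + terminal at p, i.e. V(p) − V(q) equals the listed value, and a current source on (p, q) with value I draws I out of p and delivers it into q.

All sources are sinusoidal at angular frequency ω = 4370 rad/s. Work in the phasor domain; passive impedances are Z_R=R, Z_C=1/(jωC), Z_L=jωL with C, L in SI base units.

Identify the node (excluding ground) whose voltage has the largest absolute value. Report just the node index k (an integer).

3

Apply KCL at each of the 5 non-ground nodes and solve the resulting linear system.
Node n1: branches {R1, R3, C2} → V_1 = 1.625-1.615j
Node n2: branches {R3, R6, R7, V2} → V_2 = 22.00+0.000j
Node n3: branches {C1, R5, V1} → V_3 = -45.31+0.1236j
Node n4: branches {R1, R5, I1, R7} → V_4 = 21.56-0.06975j
Node n5: branches {R2, C1, R4, C2, I1, V1} → V_5 = 1.488+0.1236j
Source currents: i(V1)=-0.02450-0.02774j, i(V2)=-4.114-0.02669j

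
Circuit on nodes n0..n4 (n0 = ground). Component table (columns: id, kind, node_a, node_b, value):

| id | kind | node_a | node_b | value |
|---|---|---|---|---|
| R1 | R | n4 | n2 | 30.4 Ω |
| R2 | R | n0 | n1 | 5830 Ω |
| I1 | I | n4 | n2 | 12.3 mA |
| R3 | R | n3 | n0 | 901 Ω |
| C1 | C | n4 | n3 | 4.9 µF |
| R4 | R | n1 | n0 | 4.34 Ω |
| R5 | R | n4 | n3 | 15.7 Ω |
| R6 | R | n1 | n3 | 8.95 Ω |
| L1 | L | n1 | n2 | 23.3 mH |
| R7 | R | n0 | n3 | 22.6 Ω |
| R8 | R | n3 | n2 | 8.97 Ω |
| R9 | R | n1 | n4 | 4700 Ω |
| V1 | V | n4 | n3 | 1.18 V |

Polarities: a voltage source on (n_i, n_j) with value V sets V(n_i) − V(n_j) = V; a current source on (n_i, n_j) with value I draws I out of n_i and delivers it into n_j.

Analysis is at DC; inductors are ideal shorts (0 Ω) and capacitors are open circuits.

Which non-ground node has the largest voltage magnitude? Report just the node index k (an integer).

MNA unknowns: 4 node voltages V₁..V_4 plus 2 source currents (L1, V1)
R1: Y=0.03289 on G[4,2]
R2: Y=0.0001715 on G[0,1]
I1: z[4]−=0.0123, z[2]+=0.0123
R3: Y=0.001110 on G[3,0]
C1: Y=0.000 on G[4,3]
R4: Y=0.2304 on G[1,0]
R5: Y=0.06369 on G[4,3]
R6: Y=0.1117 on G[1,3]
L1: row V1−V2=0, i_L1 at 1,2
R7: Y=0.04425 on G[0,3]
R8: Y=0.1115 on G[3,2]
R9: Y=0.0002128 on G[1,4]
V1: row V4−V3=1.18, i_V1 at 4,3
solve → V1=0.02870, V2=0.02870, V3=-0.1459, V4=1.034
aux → i_L1=-0.02591, i_V1=-0.1207

4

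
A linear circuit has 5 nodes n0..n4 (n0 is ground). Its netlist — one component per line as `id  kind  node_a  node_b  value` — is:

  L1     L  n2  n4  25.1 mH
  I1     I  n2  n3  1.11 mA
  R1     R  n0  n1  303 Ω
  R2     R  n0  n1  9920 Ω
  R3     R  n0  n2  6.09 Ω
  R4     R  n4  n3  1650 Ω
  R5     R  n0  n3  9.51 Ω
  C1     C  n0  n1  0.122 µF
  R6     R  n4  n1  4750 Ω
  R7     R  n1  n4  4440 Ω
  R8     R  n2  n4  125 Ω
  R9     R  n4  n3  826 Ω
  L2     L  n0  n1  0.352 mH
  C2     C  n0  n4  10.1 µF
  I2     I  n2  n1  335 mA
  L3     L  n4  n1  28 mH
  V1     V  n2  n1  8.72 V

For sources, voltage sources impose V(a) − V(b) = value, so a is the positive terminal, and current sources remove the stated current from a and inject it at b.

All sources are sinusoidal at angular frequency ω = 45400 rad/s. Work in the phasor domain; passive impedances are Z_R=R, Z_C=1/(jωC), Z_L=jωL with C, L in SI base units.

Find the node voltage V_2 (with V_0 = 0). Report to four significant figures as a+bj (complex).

MNA unknowns: 4 node voltages V₁..V_4 plus 1 source current (V1)
L1: Y=0.000-0.0008775j on G[2,4]
I1: z[2]−=0.00111, z[3]+=0.00111
R1: Y=0.003300+0.000j on G[0,1]
R2: Y=0.0001008+0.000j on G[0,1]
R3: Y=0.1642+0.000j on G[0,2]
R4: Y=0.0006061+0.000j on G[4,3]
R5: Y=0.1052+0.000j on G[0,3]
C1: Y=0.000+0.005539j on G[0,1]
R6: Y=0.0002105+0.000j on G[4,1]
R7: Y=0.0002252+0.000j on G[1,4]
R8: Y=0.008000+0.000j on G[2,4]
R9: Y=0.001211+0.000j on G[4,3]
L2: Y=0.000-0.06258j on G[0,1]
C2: Y=0.000+0.4585j on G[0,4]
I2: z[2]−=0.335, z[1]+=0.335
L3: Y=0.000-0.0007867j on G[4,1]
V1: row V2−V1=8.72, i_V1 at 2,1
solve → V1=-7.697-2.523j, V2=1.023-2.523j, V3=0.009778-3.765e-05j, V4=-0.03524-0.002217j
aux → i_V1=-0.5104+0.4353j

1.023-2.523j V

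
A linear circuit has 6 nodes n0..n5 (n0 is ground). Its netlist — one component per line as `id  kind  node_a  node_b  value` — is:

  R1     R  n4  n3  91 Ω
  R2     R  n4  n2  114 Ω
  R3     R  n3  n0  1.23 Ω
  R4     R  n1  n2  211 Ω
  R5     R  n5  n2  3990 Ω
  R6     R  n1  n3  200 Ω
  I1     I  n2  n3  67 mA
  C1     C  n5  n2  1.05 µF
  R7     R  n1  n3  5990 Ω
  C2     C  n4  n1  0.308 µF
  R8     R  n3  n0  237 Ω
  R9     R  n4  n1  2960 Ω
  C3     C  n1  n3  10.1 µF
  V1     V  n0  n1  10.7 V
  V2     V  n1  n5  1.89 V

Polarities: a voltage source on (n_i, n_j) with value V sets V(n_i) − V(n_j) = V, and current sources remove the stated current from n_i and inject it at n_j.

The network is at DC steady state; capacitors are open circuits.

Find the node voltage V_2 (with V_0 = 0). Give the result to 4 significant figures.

MNA unknowns: 5 node voltages V₁..V_5 plus 2 source currents (V1, V2)
R1: Y=0.01099 on G[4,3]
R2: Y=0.008772 on G[4,2]
R3: Y=0.8130 on G[3,0]
R4: Y=0.004739 on G[1,2]
R5: Y=0.0002506 on G[5,2]
R6: Y=0.005000 on G[1,3]
I1: z[2]−=0.067, z[3]+=0.067
C1: Y=0.000 on G[5,2]
R7: Y=0.0001669 on G[1,3]
C2: Y=0.000 on G[4,1]
R8: Y=0.004219 on G[3,0]
R9: Y=0.0003378 on G[4,1]
C3: Y=0.000 on G[1,3]
V1: row V0−V1=10.7, i_V1 at 0,1
V2: row V1−V5=1.89, i_V2 at 1,5
solve → V1=-10.70, V2=-12.36, V3=-0.05985, V4=-5.605, V5=-12.59
aux → i_V1=-0.04891, i_V2=-5.882e-05

-12.36 V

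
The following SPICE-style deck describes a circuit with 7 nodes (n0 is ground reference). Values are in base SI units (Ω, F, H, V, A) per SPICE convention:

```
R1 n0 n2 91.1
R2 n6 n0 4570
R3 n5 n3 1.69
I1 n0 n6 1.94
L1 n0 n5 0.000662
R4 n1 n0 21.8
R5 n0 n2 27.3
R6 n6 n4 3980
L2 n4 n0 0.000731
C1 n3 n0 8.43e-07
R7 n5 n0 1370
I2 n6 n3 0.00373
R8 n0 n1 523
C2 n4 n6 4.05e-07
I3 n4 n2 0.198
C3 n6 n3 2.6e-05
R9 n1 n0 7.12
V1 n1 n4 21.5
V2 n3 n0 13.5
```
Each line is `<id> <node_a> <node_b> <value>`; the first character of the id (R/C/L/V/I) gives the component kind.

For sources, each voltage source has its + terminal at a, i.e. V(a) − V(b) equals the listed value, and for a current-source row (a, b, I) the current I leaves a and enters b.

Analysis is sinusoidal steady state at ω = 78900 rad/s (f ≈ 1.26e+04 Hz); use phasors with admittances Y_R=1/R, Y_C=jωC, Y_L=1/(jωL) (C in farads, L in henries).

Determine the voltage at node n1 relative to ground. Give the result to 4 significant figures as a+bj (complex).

-0.5552+3.906j V

Element admittances at ω=78900 rad/s:
  Y(R1) = 0.01098+0.000j S between n0,n2
  Y(R2) = 0.0002188+0.000j S between n6,n0
  Y(R3) = 0.5917+0.000j S between n5,n3
  I1: injects 1.94 A into n6 (from n0)
  Y(L1) = 0.000-0.01915j S between n0,n5
  Y(R4) = 0.04587+0.000j S between n1,n0
  Y(R5) = 0.03663+0.000j S between n0,n2
  Y(R6) = 0.0002513+0.000j S between n6,n4
  Y(L2) = 0.000-0.01734j S between n4,n0
  Y(C1) = 0.000+0.06651j S between n3,n0
  Y(R7) = 0.0007299+0.000j S between n5,n0
  I2: injects 0.00373 A into n3 (from n6)
  Y(R8) = 0.001912+0.000j S between n0,n1
  Y(C2) = 0.000+0.03195j S between n4,n6
  I3: injects 0.198 A into n2 (from n4)
  Y(C3) = 0.000+2.051j S between n6,n3
  Y(R9) = 0.1404+0.000j S between n1,n0
  V1: constraint V(n1)−V(n4) = 21.5
  V2: constraint V(n3)−V(n0) = 13.5
Assemble and solve the 8×8 MNA system:
  V(n1)=-0.5552+3.906j  V(n2)=4.159+0.000j  V(n3)=13.50+0.000j  V(n4)=-22.06+3.906j  V(n5)=13.47+0.4353j  V(n6)=12.96-0.8639j
  i(V1)=0.1045-0.7351j  i(V2)=1.758-1.758j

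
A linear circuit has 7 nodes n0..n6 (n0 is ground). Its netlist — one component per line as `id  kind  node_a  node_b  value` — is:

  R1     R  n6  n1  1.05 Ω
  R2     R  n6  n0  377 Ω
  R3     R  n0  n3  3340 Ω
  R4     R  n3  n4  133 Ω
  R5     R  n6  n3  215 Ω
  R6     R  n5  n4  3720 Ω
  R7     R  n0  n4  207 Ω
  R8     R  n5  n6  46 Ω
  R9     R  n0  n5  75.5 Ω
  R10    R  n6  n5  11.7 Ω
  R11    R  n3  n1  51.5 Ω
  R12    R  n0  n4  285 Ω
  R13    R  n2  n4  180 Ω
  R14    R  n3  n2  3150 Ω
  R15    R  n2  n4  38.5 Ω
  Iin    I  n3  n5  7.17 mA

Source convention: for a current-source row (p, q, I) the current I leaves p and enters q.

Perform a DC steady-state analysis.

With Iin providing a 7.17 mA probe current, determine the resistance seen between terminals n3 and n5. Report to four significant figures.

R_eq = 43.91 Ω

Apply KCL at each of the 6 non-ground nodes and solve the resulting linear system.
Node n1: branches {R1, R11} → V_1 = 0.01129
Node n2: branches {R13, R14, R15} → V_2 = -0.1149
Node n3: branches {R3, R4, R5, R11, R14, Iin} → V_3 = -0.2411
Node n4: branches {R4, R6, R7, R12, R13, R15} → V_4 = -0.1137
Node n5: branches {R6, R8, R9, R10, Iin} → V_5 = 0.07373
Node n6: branches {R1, R2, R5, R8, R10} → V_6 = 0.01644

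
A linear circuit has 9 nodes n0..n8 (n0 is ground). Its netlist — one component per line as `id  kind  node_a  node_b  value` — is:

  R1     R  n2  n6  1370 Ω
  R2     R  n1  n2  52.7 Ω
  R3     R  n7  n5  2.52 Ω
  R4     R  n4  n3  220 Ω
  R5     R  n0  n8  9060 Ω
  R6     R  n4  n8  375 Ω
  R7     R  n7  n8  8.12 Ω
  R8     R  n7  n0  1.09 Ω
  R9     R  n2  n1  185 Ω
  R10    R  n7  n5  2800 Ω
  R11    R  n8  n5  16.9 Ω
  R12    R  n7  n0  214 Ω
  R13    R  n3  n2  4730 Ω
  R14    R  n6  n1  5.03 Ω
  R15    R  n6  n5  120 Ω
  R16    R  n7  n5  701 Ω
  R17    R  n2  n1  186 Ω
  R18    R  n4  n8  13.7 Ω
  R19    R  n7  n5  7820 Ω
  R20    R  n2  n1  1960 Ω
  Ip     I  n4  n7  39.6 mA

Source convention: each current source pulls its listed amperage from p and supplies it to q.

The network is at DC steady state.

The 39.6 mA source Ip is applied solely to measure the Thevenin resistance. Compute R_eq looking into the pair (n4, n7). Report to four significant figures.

Element admittances at DC:
  Y(R1) = 0.0007299 S between n2,n6
  Y(R2) = 0.01898 S between n1,n2
  Y(R3) = 0.3968 S between n7,n5
  Y(R4) = 0.004545 S between n4,n3
  Y(R5) = 0.0001104 S between n0,n8
  Y(R6) = 0.002667 S between n4,n8
  Y(R7) = 0.1232 S between n7,n8
  Y(R8) = 0.9174 S between n7,n0
  Y(R9) = 0.005405 S between n2,n1
  Y(R10) = 0.0003571 S between n7,n5
  Y(R11) = 0.05917 S between n8,n5
  Y(R12) = 0.004673 S between n7,n0
  Y(R13) = 0.0002114 S between n3,n2
  Y(R14) = 0.1988 S between n6,n1
  Y(R15) = 0.008333 S between n6,n5
  Y(R16) = 0.001427 S between n7,n5
  Y(R17) = 0.005376 S between n2,n1
  Y(R18) = 0.07299 S between n4,n8
  Y(R19) = 0.0001279 S between n7,n5
  Y(R20) = 0.0005102 S between n2,n1
  Ip: injects 0.0396 A into n7 (from n4)
Assemble and solve the 8×8 MNA system:
  V(n1)=-0.04702  V(n2)=-0.05154  V(n3)=-0.7164  V(n4)=-0.7474  V(n5)=-0.02947  V(n6)=-0.04633  V(n7)=2.703e-05  V(n8)=-0.2258

R_eq = 18.87 Ω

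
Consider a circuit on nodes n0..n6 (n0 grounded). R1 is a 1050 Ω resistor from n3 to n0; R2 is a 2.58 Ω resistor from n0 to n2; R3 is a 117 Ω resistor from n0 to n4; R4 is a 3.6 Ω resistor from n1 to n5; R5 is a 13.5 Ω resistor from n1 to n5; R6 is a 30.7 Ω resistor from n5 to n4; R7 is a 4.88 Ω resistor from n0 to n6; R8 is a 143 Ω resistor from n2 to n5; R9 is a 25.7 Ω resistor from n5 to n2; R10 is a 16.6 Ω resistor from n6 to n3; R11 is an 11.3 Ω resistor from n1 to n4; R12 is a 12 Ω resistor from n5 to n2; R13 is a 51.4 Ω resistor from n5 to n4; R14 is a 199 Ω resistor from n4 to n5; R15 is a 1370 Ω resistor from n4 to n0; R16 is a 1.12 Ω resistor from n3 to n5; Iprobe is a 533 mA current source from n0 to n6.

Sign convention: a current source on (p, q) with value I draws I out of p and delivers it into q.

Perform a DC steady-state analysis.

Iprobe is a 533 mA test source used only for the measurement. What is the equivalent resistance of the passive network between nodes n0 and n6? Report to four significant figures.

R_eq = 4.135 Ω

Element admittances at DC:
  Y(R1) = 0.0009524 S between n3,n0
  Y(R2) = 0.3876 S between n0,n2
  Y(R3) = 0.008547 S between n0,n4
  Y(R4) = 0.2778 S between n1,n5
  Y(R5) = 0.07407 S between n1,n5
  Y(R6) = 0.03257 S between n5,n4
  Y(R7) = 0.2049 S between n0,n6
  Y(R8) = 0.006993 S between n2,n5
  Y(R9) = 0.03891 S between n5,n2
  Y(R10) = 0.06024 S between n6,n3
  Y(R11) = 0.08850 S between n1,n4
  Y(R12) = 0.08333 S between n5,n2
  Y(R13) = 0.01946 S between n5,n4
  Y(R14) = 0.005025 S between n4,n5
  Y(R15) = 0.0007299 S between n4,n0
  Y(R16) = 0.8929 S between n3,n5
  Iprobe: injects 0.533 A into n6 (from n0)
Assemble and solve the 6×6 MNA system:
  V(n1)=0.7527  V(n2)=0.1908  V(n3)=0.8533  V(n4)=0.7114  V(n5)=0.7630  V(n6)=2.204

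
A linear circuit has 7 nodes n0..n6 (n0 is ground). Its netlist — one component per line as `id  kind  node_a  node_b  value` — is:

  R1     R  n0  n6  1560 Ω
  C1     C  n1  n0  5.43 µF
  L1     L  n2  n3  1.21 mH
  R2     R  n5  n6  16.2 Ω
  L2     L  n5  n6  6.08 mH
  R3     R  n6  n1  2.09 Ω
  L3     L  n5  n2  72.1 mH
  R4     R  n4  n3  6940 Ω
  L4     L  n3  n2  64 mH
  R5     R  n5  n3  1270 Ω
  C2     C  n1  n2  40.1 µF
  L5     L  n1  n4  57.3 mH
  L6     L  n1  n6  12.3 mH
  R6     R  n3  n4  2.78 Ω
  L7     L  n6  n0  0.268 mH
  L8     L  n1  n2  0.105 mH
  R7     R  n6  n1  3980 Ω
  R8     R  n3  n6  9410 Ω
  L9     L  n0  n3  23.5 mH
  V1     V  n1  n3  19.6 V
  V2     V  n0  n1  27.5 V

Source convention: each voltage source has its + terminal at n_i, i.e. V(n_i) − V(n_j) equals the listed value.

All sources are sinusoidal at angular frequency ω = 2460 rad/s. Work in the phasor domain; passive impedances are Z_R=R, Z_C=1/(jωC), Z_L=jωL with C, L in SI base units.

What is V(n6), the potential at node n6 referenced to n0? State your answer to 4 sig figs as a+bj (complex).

MNA unknowns: 6 node voltages V₁..V_6 plus 2 source currents (V1, V2)
R1: Y=0.0006410+0.000j on G[0,6]
C1: Y=0.000+0.01336j on G[1,0]
L1: Y=0.000-0.3360j on G[2,3]
R2: Y=0.06173+0.000j on G[5,6]
L2: Y=0.000-0.06686j on G[5,6]
R3: Y=0.4785+0.000j on G[6,1]
L3: Y=0.000-0.005638j on G[5,2]
R4: Y=0.0001441+0.000j on G[4,3]
L4: Y=0.000-0.006352j on G[3,2]
R5: Y=0.0007874+0.000j on G[5,3]
C2: Y=0.000+0.09865j on G[1,2]
L5: Y=0.000-0.007094j on G[1,4]
L6: Y=0.000-0.03305j on G[1,6]
R6: Y=0.3597+0.000j on G[3,4]
L7: Y=0.000-1.517j on G[6,0]
L8: Y=0.000-3.871j on G[1,2]
R7: Y=0.0002513+0.000j on G[6,1]
R8: Y=0.0001063+0.000j on G[3,6]
L9: Y=0.000-0.01730j on G[0,3]
V1: row V1−V3=19.6, i_V1 at 1,3
V2: row V0−V1=27.5, i_V2 at 0,1
solve → V1=-27.50+0.000j, V2=-29.10-0.008833j, V3=-47.10+0.000j, V4=-47.09-0.3862j, V5=-4.176-6.456j, V6=-3.020-7.562j
aux → i_V1=-0.03820+7.122j, i_V2=-11.47+5.023j

-3.020-7.562j V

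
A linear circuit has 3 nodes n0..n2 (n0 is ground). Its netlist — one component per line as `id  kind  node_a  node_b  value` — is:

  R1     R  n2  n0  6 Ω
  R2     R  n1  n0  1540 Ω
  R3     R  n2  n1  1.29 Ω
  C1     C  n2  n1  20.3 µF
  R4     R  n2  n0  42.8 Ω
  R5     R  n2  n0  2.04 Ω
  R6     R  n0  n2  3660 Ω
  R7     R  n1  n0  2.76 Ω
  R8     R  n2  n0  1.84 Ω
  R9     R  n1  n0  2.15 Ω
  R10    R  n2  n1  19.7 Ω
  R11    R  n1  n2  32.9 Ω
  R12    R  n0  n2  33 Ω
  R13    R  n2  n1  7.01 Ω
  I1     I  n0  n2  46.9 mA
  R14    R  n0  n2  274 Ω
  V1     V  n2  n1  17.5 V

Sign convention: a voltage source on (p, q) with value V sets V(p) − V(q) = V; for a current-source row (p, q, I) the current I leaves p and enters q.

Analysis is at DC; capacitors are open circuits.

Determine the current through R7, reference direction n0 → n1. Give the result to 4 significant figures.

Element admittances at DC:
  Y(R1) = 0.1667 S between n2,n0
  Y(R2) = 0.0006494 S between n1,n0
  Y(R3) = 0.7752 S between n2,n1
  Y(C1) = 0.000 S between n2,n1
  Y(R4) = 0.02336 S between n2,n0
  Y(R5) = 0.4902 S between n2,n0
  Y(R6) = 0.0002732 S between n0,n2
  Y(R7) = 0.3623 S between n1,n0
  Y(R8) = 0.5435 S between n2,n0
  Y(R9) = 0.4651 S between n1,n0
  Y(R10) = 0.05076 S between n2,n1
  Y(R11) = 0.03040 S between n1,n2
  Y(R12) = 0.03030 S between n0,n2
  Y(R13) = 0.1427 S between n2,n1
  I1: injects 0.0469 A into n2 (from n0)
  Y(R14) = 0.003650 S between n0,n2
  V1: constraint V(n2)−V(n1) = 17.5
Assemble and solve the 3×3 MNA system:
  V(n1)=-10.53  V(n2)=6.969
  i(V1)=-26.20

3.815 A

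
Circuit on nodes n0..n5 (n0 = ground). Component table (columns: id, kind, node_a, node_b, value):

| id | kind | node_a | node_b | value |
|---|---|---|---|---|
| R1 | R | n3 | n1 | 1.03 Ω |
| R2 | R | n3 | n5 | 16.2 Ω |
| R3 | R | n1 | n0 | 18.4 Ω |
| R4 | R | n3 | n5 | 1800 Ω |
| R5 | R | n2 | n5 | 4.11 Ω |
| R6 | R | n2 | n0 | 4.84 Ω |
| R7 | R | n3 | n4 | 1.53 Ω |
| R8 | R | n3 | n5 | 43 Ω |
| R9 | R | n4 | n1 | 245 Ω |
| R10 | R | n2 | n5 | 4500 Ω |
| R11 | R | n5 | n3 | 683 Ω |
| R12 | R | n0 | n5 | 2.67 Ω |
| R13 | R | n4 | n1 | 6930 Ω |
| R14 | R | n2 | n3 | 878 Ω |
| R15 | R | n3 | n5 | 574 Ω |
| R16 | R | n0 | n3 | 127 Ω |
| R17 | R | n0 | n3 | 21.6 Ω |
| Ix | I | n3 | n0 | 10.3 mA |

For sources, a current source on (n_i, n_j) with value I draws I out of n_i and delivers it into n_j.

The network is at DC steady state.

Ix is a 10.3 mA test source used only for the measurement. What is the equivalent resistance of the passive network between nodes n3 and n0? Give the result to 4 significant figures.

MNA unknowns: 5 node voltages V₁..V_5
R1: Y=0.9709 on G[3,1]
R2: Y=0.06173 on G[3,5]
R3: Y=0.05435 on G[1,0]
R4: Y=0.0005556 on G[3,5]
R5: Y=0.2433 on G[2,5]
R6: Y=0.2066 on G[2,0]
R7: Y=0.6536 on G[3,4]
R8: Y=0.02326 on G[3,5]
R9: Y=0.004082 on G[4,1]
R10: Y=0.0002222 on G[2,5]
R11: Y=0.001464 on G[5,3]
R12: Y=0.3745 on G[0,5]
R13: Y=0.0001443 on G[4,1]
R14: Y=0.001139 on G[2,3]
R15: Y=0.001742 on G[3,5]
R16: Y=0.007874 on G[0,3]
R17: Y=0.04630 on G[0,3]
Ix: z[3]−=0.0103, z[0]+=0.0103
solve → V1=-0.05371, V2=-0.004895, V3=-0.05670, V4=-0.05668, V5=-0.008806

R_eq = 5.505 Ω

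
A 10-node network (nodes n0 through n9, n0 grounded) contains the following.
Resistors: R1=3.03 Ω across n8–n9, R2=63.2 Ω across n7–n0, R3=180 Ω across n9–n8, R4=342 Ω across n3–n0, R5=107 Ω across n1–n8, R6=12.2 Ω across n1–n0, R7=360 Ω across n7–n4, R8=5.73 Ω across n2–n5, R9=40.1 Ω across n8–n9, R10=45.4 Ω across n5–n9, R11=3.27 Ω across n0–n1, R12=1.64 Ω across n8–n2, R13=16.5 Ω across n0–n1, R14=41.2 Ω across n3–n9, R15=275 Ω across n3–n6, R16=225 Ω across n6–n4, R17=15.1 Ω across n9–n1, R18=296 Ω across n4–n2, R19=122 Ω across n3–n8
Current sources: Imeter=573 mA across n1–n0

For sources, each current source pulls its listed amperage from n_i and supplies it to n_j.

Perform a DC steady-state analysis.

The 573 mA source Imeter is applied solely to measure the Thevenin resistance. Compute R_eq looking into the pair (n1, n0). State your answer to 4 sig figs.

R_eq = 2.211 Ω

Element admittances at DC:
  Y(R1) = 0.3300 S between n8,n9
  Y(R2) = 0.01582 S between n7,n0
  Y(R3) = 0.005556 S between n9,n8
  Y(R4) = 0.002924 S between n3,n0
  Y(R5) = 0.009346 S between n1,n8
  Y(R6) = 0.08197 S between n1,n0
  Y(R7) = 0.002778 S between n7,n4
  Y(R8) = 0.1745 S between n2,n5
  Y(R9) = 0.02494 S between n8,n9
  Y(R10) = 0.02203 S between n5,n9
  Y(R11) = 0.3058 S between n0,n1
  Y(R12) = 0.6098 S between n8,n2
  Y(R13) = 0.06061 S between n0,n1
  Y(R14) = 0.02427 S between n3,n9
  Y(R15) = 0.003636 S between n3,n6
  Y(R16) = 0.004444 S between n6,n4
  Y(R17) = 0.06623 S between n9,n1
  Y(R18) = 0.003378 S between n4,n2
  Y(R19) = 0.008197 S between n3,n8
  Imeter: injects 0.573 A into n0 (from n1)
Assemble and solve the 9×9 MNA system:
  V(n1)=-1.267  V(n2)=-1.194  V(n3)=-1.084  V(n4)=-0.8012  V(n5)=-1.195  V(n6)=-0.9285  V(n7)=-0.1196  V(n8)=-1.196  V(n9)=-1.200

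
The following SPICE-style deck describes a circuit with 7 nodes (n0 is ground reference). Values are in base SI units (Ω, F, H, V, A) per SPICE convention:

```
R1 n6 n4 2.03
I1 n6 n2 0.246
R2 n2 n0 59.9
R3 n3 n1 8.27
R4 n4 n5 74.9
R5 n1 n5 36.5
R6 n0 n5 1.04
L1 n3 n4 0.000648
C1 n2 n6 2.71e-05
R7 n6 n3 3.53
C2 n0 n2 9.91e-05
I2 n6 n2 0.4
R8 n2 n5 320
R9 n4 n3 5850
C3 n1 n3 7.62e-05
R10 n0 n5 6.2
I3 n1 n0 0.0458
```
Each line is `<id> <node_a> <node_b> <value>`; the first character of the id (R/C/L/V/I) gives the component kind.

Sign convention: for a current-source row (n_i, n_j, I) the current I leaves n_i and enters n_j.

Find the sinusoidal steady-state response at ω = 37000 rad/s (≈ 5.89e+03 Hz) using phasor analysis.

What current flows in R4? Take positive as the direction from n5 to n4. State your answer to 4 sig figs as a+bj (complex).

0.0004427-0.008893j A

Element admittances at ω=37000 rad/s:
  Y(R1) = 0.4926+0.000j S between n6,n4
  I1: injects 0.246 A into n2 (from n6)
  Y(R2) = 0.01669+0.000j S between n2,n0
  Y(R3) = 0.1209+0.000j S between n3,n1
  Y(R4) = 0.01335+0.000j S between n4,n5
  Y(R5) = 0.02740+0.000j S between n1,n5
  Y(R6) = 0.9615+0.000j S between n0,n5
  Y(L1) = 0.000-0.04171j S between n3,n4
  Y(C1) = 0.000+1.003j S between n2,n6
  Y(R7) = 0.2833+0.000j S between n6,n3
  Y(C2) = 0.000+3.667j S between n0,n2
  I2: injects 0.4 A into n2 (from n6)
  Y(R8) = 0.003125+0.000j S between n2,n5
  Y(R9) = 0.0001709+0.000j S between n4,n3
  Y(C3) = 0.000+2.819j S between n1,n3
  Y(R10) = 0.1613+0.000j S between n0,n5
  I3: injects 0.0458 A into n0 (from n1)
Assemble and solve the 6×6 MNA system:
  V(n1)=-0.1739+0.6323j  V(n2)=-0.007020+0.01107j  V(n3)=-0.1673+0.6179j  V(n4)=-0.03769+0.6888j  V(n5)=-0.004533+0.02276j  V(n6)=-0.03254+0.6959j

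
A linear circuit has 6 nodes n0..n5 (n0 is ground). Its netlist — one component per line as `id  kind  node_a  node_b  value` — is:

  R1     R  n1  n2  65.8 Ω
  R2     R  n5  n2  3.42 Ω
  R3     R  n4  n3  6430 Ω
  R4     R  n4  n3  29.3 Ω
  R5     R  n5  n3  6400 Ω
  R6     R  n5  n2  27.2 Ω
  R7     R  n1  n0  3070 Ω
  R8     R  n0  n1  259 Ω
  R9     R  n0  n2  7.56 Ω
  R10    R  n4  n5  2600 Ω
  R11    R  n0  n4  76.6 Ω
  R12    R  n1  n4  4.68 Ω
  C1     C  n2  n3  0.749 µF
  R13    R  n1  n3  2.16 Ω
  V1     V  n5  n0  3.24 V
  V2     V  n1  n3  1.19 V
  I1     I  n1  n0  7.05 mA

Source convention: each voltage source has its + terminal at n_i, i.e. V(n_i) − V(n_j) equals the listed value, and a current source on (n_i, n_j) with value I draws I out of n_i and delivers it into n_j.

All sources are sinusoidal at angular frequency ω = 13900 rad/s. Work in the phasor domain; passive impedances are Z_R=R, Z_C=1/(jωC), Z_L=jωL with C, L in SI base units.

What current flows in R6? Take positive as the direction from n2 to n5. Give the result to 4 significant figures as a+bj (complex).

-0.03603-0.0009683j A

Element admittances at ω=13900 rad/s:
  Y(R1) = 0.01520+0.000j S between n1,n2
  Y(R2) = 0.2924+0.000j S between n5,n2
  Y(R3) = 0.0001555+0.000j S between n4,n3
  Y(R4) = 0.03413+0.000j S between n4,n3
  Y(R5) = 0.0001563+0.000j S between n5,n3
  Y(R6) = 0.03676+0.000j S between n5,n2
  Y(R7) = 0.0003257+0.000j S between n1,n0
  Y(R8) = 0.003861+0.000j S between n0,n1
  Y(R9) = 0.1323+0.000j S between n0,n2
  Y(R10) = 0.0003846+0.000j S between n4,n5
  Y(R11) = 0.01305+0.000j S between n0,n4
  Y(R12) = 0.2137+0.000j S between n1,n4
  Y(C1) = 0.000+0.01041j S between n2,n3
  Y(R13) = 0.4630+0.000j S between n1,n3
  V1: constraint V(n5)−V(n0) = 3.24
  V2: constraint V(n1)−V(n3) = 1.19
  I1: injects 0.00705 A into n0 (from n1)
Assemble and solve the 7×7 MNA system:
  V(n1)=1.206+0.7111j  V(n2)=2.260-0.02634j  V(n3)=0.01610+0.7111j  V(n4)=0.9928+0.6745j  V(n5)=3.240+0.000j
  i(V1)=-0.3240-0.008299j  i(V2)=-0.5926-0.02200j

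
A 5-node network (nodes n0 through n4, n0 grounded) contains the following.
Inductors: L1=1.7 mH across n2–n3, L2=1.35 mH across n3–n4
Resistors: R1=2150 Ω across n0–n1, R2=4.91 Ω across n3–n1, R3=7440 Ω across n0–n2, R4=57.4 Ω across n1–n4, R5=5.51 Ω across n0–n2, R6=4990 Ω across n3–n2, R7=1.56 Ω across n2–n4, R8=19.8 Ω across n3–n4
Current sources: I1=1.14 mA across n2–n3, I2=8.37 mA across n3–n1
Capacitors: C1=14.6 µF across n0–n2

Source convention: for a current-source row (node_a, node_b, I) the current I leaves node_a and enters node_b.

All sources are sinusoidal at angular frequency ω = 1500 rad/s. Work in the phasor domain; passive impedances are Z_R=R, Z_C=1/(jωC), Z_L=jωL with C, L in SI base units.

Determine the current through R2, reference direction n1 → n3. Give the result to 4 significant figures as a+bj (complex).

0.007702-6.221e-06j A

Element admittances at ω=1500 rad/s:
  Y(L1) = 0.000-0.3922j S between n2,n3
  Y(R1) = 0.0004651+0.000j S between n0,n1
  Y(R2) = 0.2037+0.000j S between n3,n1
  Y(R3) = 0.0001344+0.000j S between n0,n2
  I1: injects 0.00114 A into n3 (from n2)
  Y(R4) = 0.01742+0.000j S between n1,n4
  Y(R5) = 0.1815+0.000j S between n0,n2
  Y(R6) = 0.0002004+0.000j S between n3,n2
  Y(R7) = 0.6410+0.000j S between n2,n4
  Y(L2) = 0.000-0.4938j S between n3,n4
  Y(R8) = 0.05051+0.000j S between n3,n4
  Y(C1) = 0.000+0.02190j S between n0,n2
  I2: injects 0.00837 A into n1 (from n3)
Assemble and solve the 4×4 MNA system:
  V(n1)=0.03845+0.0007898j  V(n2)=-9.729e-05+9.709e-06j  V(n3)=0.0006300+0.0008203j  V(n4)=0.001157+0.0004538j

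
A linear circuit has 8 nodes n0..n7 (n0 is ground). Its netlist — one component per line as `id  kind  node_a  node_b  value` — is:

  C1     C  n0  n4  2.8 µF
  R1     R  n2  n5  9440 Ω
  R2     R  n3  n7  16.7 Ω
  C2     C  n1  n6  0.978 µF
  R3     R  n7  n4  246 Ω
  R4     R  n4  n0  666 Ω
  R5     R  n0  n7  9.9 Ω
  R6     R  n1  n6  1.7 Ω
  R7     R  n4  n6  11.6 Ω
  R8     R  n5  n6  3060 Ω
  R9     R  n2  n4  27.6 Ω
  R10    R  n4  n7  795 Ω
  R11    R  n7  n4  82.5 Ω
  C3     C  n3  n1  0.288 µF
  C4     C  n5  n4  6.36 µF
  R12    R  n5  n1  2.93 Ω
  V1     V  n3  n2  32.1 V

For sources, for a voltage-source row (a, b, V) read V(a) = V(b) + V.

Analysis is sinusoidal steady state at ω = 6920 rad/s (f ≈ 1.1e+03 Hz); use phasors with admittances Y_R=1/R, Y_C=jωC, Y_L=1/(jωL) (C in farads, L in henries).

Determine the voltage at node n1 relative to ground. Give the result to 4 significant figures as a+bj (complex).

Apply KCL at each of the 7 non-ground nodes and solve the resulting linear system.
Node n1: branches {C2, R6, C3, R12} → V_1 = -11.55+8.533j
Node n2: branches {R1, R9, V1} → V_2 = -23.45+4.011j
Node n3: branches {R2, C3, V1} → V_3 = 8.648+4.011j
Node n4: branches {C1, R3, R4, R7, R9, R10, R11, C4} → V_4 = -11.83+8.188j
Node n5: branches {R1, R8, C4, R12} → V_5 = -11.52+8.490j
Node n6: branches {C2, R6, R7, R8} → V_6 = -11.59+8.489j
Node n7: branches {R2, R3, R5, R10, R11} → V_7 = 1.747+2.148j
Source currents: i(V1)=-0.4223-0.1518j

-11.55+8.533j V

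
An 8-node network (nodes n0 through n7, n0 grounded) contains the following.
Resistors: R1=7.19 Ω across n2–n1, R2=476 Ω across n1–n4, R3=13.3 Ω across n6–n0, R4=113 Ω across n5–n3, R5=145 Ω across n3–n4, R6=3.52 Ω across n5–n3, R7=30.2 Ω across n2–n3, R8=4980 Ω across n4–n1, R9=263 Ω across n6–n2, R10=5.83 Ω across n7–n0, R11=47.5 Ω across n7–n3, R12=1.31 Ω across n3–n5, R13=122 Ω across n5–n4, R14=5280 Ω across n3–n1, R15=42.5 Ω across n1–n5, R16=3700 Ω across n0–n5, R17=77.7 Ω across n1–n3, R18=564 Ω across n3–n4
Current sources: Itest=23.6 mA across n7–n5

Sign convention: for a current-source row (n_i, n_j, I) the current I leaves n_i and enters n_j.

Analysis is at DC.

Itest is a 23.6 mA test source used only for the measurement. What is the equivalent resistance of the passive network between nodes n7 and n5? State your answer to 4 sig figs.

Apply KCL at each of the 7 non-ground nodes and solve the resulting linear system.
Node n1: branches {R1, R2, R8, R14, R15, R17} → V_1 = 0.9033
Node n2: branches {R1, R7, R9} → V_2 = 0.8907
Node n3: branches {R4, R5, R6, R7, R11, R12, R14, R17, R18} → V_3 = 0.9353
Node n4: branches {R2, R5, R8, R13, R18} → V_4 = 0.9403
Node n5: branches {R4, R6, R12, R13, R15, R16, Itest} → V_5 = 0.9561
Node n6: branches {R3, R9} → V_6 = 0.04287
Node n7: branches {R10, R11, Itest} → V_7 = -0.02030

R_eq = 41.37 Ω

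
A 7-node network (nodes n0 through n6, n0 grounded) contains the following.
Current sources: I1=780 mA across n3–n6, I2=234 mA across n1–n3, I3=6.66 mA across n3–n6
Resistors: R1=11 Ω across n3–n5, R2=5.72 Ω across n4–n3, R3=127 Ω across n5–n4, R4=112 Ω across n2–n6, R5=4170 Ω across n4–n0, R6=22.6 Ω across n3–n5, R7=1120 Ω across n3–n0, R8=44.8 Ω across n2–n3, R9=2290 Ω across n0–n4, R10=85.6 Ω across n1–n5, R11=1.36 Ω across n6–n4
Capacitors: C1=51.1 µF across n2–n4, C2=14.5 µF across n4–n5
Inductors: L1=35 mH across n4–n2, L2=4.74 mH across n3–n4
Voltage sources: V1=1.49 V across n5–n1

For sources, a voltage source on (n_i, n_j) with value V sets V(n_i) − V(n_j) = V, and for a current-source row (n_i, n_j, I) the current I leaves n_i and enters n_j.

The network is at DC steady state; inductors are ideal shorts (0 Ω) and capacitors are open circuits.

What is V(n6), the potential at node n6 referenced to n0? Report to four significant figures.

Apply KCL at each of the 6 non-ground nodes and solve the resulting linear system.
Node n1: branches {I2, R10, V1} → V_1 = -3.126
Node n2: branches {R4, C1, L1, R8} → V_2 = 0.000
Node n3: branches {I1, R1, R2, I2, R6, R7, R8, L2, I3} → V_3 = 0.000
Node n4: branches {R2, R3, C1, R5, L1, C2, L2, R9, R11} → V_4 = 0.000
Node n5: branches {R1, R3, C2, R6, R10, V1} → V_5 = -1.636
Node n6: branches {I1, R4, I3, R11} → V_6 = 1.057
Source currents: i(L1)=-0.009438, i(L2)=-0.7738, i(V1)=0.2166

1.057 V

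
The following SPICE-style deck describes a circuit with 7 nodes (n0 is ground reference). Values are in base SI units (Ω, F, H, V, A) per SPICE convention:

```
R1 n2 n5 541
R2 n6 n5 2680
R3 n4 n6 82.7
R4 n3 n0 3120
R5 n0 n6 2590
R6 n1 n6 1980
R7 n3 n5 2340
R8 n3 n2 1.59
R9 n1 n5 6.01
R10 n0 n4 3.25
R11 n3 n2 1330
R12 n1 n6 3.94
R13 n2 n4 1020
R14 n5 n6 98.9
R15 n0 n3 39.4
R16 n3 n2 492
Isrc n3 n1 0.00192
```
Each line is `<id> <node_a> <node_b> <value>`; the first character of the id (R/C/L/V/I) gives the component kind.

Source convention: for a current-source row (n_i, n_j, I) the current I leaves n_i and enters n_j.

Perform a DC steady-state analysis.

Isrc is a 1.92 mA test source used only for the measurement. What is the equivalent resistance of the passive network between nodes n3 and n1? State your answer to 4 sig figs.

MNA unknowns: 6 node voltages V₁..V_6
R1: Y=0.001848 on G[2,5]
R2: Y=0.0003731 on G[6,5]
R3: Y=0.01209 on G[4,6]
R4: Y=0.0003205 on G[3,0]
R5: Y=0.0003861 on G[0,6]
R6: Y=0.0005051 on G[1,6]
R7: Y=0.0004274 on G[3,5]
R8: Y=0.6289 on G[3,2]
R9: Y=0.1664 on G[1,5]
R10: Y=0.3077 on G[0,4]
R11: Y=0.0007519 on G[3,2]
R12: Y=0.2538 on G[1,6]
R13: Y=0.0009804 on G[2,4]
R14: Y=0.01011 on G[5,6]
R15: Y=0.02538 on G[0,3]
R16: Y=0.002033 on G[3,2]
Isrc: z[3]−=0.00192, z[1]+=0.00192
solve → V1=0.1306, V2=-0.05553, V3=-0.05616, V4=0.004535, V5=0.1279, V6=0.1248

R_eq = 97.26 Ω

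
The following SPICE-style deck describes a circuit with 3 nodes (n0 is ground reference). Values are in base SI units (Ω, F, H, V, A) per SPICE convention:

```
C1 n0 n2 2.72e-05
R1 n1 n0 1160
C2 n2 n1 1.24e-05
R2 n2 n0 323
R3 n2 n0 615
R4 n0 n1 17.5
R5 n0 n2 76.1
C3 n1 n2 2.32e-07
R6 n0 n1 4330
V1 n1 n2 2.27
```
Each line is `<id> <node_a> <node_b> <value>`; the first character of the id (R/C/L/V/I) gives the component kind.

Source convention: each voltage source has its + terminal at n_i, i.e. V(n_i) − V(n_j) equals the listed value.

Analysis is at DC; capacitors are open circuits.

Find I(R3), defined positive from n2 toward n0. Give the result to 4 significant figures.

-0.002825 A

Element admittances at DC:
  Y(C1) = 0.000 S between n0,n2
  Y(R1) = 0.0008621 S between n1,n0
  Y(C2) = 0.000 S between n2,n1
  Y(R2) = 0.003096 S between n2,n0
  Y(R3) = 0.001626 S between n2,n0
  Y(R4) = 0.05714 S between n0,n1
  Y(R5) = 0.01314 S between n0,n2
  Y(C3) = 0.000 S between n1,n2
  Y(R6) = 0.0002309 S between n0,n1
  V1: constraint V(n1)−V(n2) = 2.27
Assemble and solve the 3×3 MNA system:
  V(n1)=0.5328  V(n2)=-1.737
  i(V1)=-0.03103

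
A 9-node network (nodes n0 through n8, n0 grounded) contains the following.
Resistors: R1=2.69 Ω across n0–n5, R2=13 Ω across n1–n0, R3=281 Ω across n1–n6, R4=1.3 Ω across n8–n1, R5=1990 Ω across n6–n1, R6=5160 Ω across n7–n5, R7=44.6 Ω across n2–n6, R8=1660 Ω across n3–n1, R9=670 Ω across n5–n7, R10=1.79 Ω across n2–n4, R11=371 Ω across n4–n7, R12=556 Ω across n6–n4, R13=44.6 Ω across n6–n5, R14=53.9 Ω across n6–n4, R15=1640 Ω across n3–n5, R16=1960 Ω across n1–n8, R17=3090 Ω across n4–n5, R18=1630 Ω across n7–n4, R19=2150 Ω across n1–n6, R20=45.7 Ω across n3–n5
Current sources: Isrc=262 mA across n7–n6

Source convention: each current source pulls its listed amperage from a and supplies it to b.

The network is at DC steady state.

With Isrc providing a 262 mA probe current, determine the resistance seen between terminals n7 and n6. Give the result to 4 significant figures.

R_eq = 214.9 Ω

MNA unknowns: 8 node voltages V₁..V_8
R1: Y=0.3717 on G[0,5]
R2: Y=0.07692 on G[1,0]
R3: Y=0.003559 on G[1,6]
R4: Y=0.7692 on G[8,1]
R5: Y=0.0005025 on G[6,1]
R6: Y=0.0001938 on G[7,5]
R7: Y=0.02242 on G[2,6]
R8: Y=0.0006024 on G[3,1]
R9: Y=0.001493 on G[5,7]
R10: Y=0.5587 on G[2,4]
R11: Y=0.002695 on G[4,7]
R12: Y=0.001799 on G[6,4]
R13: Y=0.02242 on G[6,5]
R14: Y=0.01855 on G[6,4]
R15: Y=0.0006098 on G[3,5]
R16: Y=0.0005102 on G[1,8]
R17: Y=0.0003236 on G[4,5]
R18: Y=0.0006135 on G[7,4]
R19: Y=0.0004651 on G[1,6]
R20: Y=0.02188 on G[3,5]
Isrc: z[7]−=0.262, z[6]+=0.262
solve → V1=0.1830, V2=-0.6347, V3=-0.03211, V4=-0.7935, V5=-0.03787, V6=3.322, V7=-52.99, V8=0.1830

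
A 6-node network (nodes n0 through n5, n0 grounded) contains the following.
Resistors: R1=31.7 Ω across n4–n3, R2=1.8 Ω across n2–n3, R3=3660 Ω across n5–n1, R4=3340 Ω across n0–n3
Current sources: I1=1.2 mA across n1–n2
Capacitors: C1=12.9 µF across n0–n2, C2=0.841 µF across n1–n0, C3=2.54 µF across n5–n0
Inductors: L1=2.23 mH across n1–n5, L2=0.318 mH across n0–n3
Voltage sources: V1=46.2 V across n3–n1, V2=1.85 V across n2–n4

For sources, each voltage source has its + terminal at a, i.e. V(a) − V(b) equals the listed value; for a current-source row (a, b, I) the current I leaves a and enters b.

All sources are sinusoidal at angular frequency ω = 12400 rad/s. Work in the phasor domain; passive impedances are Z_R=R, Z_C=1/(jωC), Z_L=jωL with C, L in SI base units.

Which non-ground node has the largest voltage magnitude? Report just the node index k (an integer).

5

MNA unknowns: 5 node voltages V₁..V_5 plus 2 source currents (V1, V2)
R1: Y=0.03155+0.000j on G[4,3]
I1: z[1]−=0.0012, z[2]+=0.0012
R2: Y=0.5556+0.000j on G[2,3]
C1: Y=0.000+0.1600j on G[0,2]
L1: Y=0.000-0.03616j on G[1,5]
C2: Y=0.000+0.01043j on G[1,0]
R3: Y=0.0002732+0.000j on G[5,1]
L2: Y=0.000-0.2536j on G[0,3]
R4: Y=0.0002994+0.000j on G[0,3]
C3: Y=0.000+0.03150j on G[5,0]
V1: row V3−V1=46.2, i_V1 at 3,1
V2: row V2−V4=1.85, i_V2 at 2,4
solve → V1=24.67+21.51j, V2=71.52+2.028j, V3=70.87+21.51j, V4=69.67+2.028j, V5=199.0+156.5j
aux → i_V1=-5.152+6.525j, i_V2=-0.03773-0.6147j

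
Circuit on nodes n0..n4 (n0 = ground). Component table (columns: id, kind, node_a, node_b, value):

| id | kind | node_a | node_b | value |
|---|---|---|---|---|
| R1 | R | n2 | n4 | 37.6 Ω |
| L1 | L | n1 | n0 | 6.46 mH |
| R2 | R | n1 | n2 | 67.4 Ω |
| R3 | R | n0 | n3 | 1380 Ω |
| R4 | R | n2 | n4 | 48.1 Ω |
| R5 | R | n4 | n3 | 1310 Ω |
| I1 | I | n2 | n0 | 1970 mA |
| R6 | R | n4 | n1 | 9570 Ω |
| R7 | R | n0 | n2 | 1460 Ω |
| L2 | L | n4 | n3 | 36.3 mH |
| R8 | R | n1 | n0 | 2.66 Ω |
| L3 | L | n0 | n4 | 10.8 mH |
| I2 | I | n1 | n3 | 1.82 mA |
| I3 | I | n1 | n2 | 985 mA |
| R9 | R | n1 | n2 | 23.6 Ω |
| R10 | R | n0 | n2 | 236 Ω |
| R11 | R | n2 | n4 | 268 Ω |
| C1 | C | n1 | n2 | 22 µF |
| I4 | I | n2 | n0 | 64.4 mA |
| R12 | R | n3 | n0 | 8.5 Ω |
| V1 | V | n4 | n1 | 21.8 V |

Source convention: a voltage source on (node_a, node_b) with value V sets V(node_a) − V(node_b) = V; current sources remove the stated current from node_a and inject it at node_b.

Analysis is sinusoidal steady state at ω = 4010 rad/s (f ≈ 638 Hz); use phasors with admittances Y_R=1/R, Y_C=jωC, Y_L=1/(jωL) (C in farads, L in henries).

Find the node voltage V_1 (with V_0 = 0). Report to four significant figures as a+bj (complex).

Element admittances at ω=4010 rad/s:
  Y(R1) = 0.02660+0.000j S between n2,n4
  Y(L1) = 0.000-0.03860j S between n1,n0
  Y(R2) = 0.01484+0.000j S between n1,n2
  Y(R3) = 0.0007246+0.000j S between n0,n3
  Y(R4) = 0.02079+0.000j S between n2,n4
  Y(R5) = 0.0007634+0.000j S between n4,n3
  I1: injects 1.97 A into n0 (from n2)
  Y(R6) = 0.0001045+0.000j S between n4,n1
  Y(R7) = 0.0006849+0.000j S between n0,n2
  Y(L2) = 0.000-0.006870j S between n4,n3
  Y(R8) = 0.3759+0.000j S between n1,n0
  Y(L3) = 0.000-0.02309j S between n0,n4
  I2: injects 0.00182 A into n3 (from n1)
  I3: injects 0.985 A into n2 (from n1)
  Y(R9) = 0.04237+0.000j S between n1,n2
  Y(R10) = 0.004237+0.000j S between n0,n2
  Y(R11) = 0.003731+0.000j S between n2,n4
  Y(C1) = 0.000+0.08822j S between n1,n2
  I4: injects 0.0644 A into n0 (from n2)
  Y(R12) = 0.1176+0.000j S between n3,n0
  V1: constraint V(n4)−V(n1) = 21.8
Assemble and solve the 5×5 MNA system:
  V(n1)=-5.531+0.7175j  V(n2)=-5.039+0.3035j  V(n3)=0.2140-0.9212j  V(n4)=16.27+0.7175j
  i(V1)=-1.132+0.4636j

-5.531+0.7175j V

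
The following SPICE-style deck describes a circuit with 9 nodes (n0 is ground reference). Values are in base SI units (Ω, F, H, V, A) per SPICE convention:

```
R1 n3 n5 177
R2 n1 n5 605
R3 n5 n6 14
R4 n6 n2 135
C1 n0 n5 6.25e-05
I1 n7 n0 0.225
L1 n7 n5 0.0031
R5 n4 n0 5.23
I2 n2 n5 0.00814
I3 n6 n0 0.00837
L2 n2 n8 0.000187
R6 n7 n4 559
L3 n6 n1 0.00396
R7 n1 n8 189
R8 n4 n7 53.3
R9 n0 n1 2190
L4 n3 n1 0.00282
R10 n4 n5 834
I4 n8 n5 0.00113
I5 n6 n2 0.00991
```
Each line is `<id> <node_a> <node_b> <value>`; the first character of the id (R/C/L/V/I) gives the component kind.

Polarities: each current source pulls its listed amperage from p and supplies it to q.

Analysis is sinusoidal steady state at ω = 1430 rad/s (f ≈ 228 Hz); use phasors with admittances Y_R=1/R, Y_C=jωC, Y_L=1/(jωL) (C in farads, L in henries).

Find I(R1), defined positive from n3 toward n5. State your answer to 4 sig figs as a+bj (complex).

-0.001212+2.427e-06j A

MNA unknowns: 8 node voltages V₁..V_8
R1: Y=0.005650+0.000j on G[3,5]
R2: Y=0.001653+0.000j on G[1,5]
R3: Y=0.07143+0.000j on G[5,6]
R4: Y=0.007407+0.000j on G[6,2]
C1: Y=0.000+0.08937j on G[0,5]
I1: z[7]−=0.225, z[0]+=0.225
L1: Y=0.000-0.2256j on G[7,5]
R5: Y=0.1912+0.000j on G[4,0]
I2: z[2]−=0.00814, z[5]+=0.00814
I3: z[6]−=0.00837, z[0]+=0.00837
L2: Y=0.000-3.740j on G[2,8]
R6: Y=0.001789+0.000j on G[7,4]
L3: Y=0.000-0.1766j on G[6,1]
R7: Y=0.005291+0.000j on G[1,8]
R8: Y=0.01876+0.000j on G[4,7]
R9: Y=0.0004566+0.000j on G[0,1]
L4: Y=0.000-0.2480j on G[3,1]
R10: Y=0.001199+0.000j on G[4,5]
I4: z[8]−=0.00113, z[5]+=0.00113
I5: z[6]−=0.00991, z[2]+=0.00991
solve → V1=-0.5837+2.550j, V2=-0.5373+2.543j, V3=-0.5837+2.554j, V4=-0.02531+0.1665j, V5=-0.3692+2.554j, V6=-0.5905+2.538j, V7=-0.2408+1.576j, V8=-0.5373+2.542j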